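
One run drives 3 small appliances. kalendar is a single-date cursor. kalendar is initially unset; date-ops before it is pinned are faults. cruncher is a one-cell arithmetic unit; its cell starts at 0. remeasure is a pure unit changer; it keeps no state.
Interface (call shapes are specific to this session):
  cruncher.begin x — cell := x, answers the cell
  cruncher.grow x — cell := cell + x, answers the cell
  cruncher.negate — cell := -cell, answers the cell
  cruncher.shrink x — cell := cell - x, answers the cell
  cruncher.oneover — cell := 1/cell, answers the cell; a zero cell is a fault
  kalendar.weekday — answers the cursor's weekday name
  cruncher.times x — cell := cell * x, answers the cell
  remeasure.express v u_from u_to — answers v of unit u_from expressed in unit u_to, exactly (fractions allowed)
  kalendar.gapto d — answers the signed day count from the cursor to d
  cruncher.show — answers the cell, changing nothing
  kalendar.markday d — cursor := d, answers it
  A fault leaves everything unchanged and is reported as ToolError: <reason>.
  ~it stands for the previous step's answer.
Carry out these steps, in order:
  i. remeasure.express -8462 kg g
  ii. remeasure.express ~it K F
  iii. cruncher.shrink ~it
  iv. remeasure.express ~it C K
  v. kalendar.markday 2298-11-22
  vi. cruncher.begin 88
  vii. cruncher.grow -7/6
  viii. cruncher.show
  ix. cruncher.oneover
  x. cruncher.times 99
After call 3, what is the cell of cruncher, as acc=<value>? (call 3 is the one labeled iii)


Answer: acc=1523205967/100

Derivation:
Do: express[v='-8462'; u_from='kg'; u_to='g']
See: -8462000
Do: express[v='~it'; u_from='K'; u_to='F']
See: -1523205967/100
Do: shrink[x='~it']
See: 1523205967/100
Do: express[v='~it'; u_from='C'; u_to='K']
See: 761616641/50
Do: markday[d='2298-11-22']
See: 2298-11-22
Do: begin[x='88']
See: 88
Do: grow[x='-7/6']
See: 521/6
Do: show[]
See: 521/6
Do: oneover[]
See: 6/521
Do: times[x='99']
See: 594/521


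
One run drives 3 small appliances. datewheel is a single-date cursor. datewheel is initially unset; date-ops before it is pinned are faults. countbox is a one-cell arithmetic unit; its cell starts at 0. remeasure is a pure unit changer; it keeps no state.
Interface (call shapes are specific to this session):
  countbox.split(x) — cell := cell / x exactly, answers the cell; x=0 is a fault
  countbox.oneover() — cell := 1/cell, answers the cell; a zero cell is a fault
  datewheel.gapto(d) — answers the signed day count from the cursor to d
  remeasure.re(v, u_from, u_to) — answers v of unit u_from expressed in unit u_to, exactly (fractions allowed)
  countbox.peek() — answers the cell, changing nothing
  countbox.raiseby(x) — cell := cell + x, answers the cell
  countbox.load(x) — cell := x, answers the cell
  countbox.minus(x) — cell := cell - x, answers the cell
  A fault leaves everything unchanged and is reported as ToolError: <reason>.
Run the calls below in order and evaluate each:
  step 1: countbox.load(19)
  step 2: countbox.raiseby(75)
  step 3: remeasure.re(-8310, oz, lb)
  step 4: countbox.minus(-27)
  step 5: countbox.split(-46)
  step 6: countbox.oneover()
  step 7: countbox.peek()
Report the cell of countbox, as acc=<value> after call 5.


! countbox.load(x→19) => 19
! countbox.raiseby(x→75) => 94
! remeasure.re(v→-8310, u_from→oz, u_to→lb) => -4155/8
! countbox.minus(x→-27) => 121
! countbox.split(x→-46) => -121/46
! countbox.oneover() => -46/121
! countbox.peek() => -46/121

Answer: acc=-121/46


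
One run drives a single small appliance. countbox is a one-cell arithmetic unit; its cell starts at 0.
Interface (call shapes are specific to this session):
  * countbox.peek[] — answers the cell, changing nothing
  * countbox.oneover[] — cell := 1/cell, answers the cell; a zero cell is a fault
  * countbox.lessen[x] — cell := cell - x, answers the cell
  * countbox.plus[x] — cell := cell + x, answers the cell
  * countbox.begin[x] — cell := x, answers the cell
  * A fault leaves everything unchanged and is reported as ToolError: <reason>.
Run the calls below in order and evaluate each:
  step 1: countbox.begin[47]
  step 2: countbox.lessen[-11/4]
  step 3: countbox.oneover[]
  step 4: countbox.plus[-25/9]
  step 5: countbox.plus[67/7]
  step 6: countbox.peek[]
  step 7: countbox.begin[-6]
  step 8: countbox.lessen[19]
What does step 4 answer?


Answer: -4939/1791

Derivation:
$ countbox.begin 47
= 47
$ countbox.lessen -11/4
= 199/4
$ countbox.oneover
= 4/199
$ countbox.plus -25/9
= -4939/1791
$ countbox.plus 67/7
= 85424/12537
$ countbox.peek
= 85424/12537
$ countbox.begin -6
= -6
$ countbox.lessen 19
= -25


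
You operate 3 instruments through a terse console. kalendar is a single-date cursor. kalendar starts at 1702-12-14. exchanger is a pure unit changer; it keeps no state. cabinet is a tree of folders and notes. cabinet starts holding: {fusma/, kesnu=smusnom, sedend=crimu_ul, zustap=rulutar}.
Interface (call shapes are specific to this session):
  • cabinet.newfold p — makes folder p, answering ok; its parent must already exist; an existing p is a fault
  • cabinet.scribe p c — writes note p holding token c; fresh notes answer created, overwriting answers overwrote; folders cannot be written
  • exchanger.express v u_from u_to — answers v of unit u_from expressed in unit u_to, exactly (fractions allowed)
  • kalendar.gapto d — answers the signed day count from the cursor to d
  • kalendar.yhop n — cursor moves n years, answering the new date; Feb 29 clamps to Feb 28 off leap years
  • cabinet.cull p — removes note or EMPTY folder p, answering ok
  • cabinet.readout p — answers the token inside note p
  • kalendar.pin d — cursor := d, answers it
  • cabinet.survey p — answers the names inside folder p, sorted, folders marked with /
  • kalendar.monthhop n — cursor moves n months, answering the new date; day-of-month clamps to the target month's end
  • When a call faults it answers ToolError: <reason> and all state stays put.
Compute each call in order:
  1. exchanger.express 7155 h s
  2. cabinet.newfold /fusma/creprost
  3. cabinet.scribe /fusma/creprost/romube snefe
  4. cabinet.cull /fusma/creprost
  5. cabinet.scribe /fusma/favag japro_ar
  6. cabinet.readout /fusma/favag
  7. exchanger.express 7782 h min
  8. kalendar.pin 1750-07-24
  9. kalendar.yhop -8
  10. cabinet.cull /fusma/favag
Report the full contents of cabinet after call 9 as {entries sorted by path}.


# 1. exchanger.express(v='7155', u_from='h', u_to='s') => 25758000
# 2. cabinet.newfold(p='/fusma/creprost') => ok
# 3. cabinet.scribe(p='/fusma/creprost/romube', c='snefe') => created
# 4. cabinet.cull(p='/fusma/creprost') => ToolError: not empty
# 5. cabinet.scribe(p='/fusma/favag', c='japro_ar') => created
# 6. cabinet.readout(p='/fusma/favag') => japro_ar
# 7. exchanger.express(v='7782', u_from='h', u_to='min') => 466920
# 8. kalendar.pin(d='1750-07-24') => 1750-07-24
# 9. kalendar.yhop(n='-8') => 1742-07-24
# 10. cabinet.cull(p='/fusma/favag') => ok

Answer: {fusma/, fusma/creprost/, fusma/creprost/romube=snefe, fusma/favag=japro_ar, kesnu=smusnom, sedend=crimu_ul, zustap=rulutar}


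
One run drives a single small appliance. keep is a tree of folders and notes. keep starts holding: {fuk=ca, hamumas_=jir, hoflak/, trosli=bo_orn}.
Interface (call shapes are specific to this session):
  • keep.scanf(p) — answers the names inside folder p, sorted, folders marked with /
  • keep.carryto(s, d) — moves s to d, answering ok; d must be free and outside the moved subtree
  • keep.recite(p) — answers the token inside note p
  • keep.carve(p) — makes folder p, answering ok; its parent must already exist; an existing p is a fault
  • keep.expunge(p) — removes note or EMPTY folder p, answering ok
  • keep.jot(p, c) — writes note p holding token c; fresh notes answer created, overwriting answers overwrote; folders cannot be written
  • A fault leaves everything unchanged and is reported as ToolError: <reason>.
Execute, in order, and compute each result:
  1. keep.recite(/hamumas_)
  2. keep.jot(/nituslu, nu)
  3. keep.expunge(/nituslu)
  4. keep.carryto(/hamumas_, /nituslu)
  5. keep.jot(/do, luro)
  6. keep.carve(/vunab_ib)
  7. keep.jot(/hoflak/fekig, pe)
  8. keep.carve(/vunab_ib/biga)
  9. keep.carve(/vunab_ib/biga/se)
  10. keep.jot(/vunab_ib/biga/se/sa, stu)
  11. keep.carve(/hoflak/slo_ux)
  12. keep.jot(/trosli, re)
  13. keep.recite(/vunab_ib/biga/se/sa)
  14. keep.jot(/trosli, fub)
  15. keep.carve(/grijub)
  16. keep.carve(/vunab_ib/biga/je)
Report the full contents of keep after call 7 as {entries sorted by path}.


Calling keep.recite on p: /hamumas_, → jir.
Then keep.jot on p: /nituslu, c: nu, which returns created.
Now I run keep.expunge on p: /nituslu, yielding ok.
Then keep.carryto on s: /hamumas_, d: /nituslu, which returns ok.
Now I run keep.jot on p: /do, c: luro, yielding created.
Now I run keep.carve on p: /vunab_ib, and see ok.
Calling keep.jot on p: /hoflak/fekig, c: pe, — result: created.
Invoking keep.carve on p: /vunab_ib/biga, yielding ok.
Next I call keep.carve on p: /vunab_ib/biga/se, and get ok.
Using keep.jot on p: /vunab_ib/biga/se/sa, c: stu, yielding created.
Next I call keep.carve on p: /hoflak/slo_ux, giving ok.
Then keep.jot on p: /trosli, c: re, which returns overwrote.
I run keep.recite on p: /vunab_ib/biga/se/sa, → stu.
I try keep.jot on p: /trosli, c: fub, — result: overwrote.
Invoking keep.carve on p: /grijub, and see ok.
Next I call keep.carve on p: /vunab_ib/biga/je, and observe ok.

Answer: {do=luro, fuk=ca, hoflak/, hoflak/fekig=pe, nituslu=jir, trosli=bo_orn, vunab_ib/}


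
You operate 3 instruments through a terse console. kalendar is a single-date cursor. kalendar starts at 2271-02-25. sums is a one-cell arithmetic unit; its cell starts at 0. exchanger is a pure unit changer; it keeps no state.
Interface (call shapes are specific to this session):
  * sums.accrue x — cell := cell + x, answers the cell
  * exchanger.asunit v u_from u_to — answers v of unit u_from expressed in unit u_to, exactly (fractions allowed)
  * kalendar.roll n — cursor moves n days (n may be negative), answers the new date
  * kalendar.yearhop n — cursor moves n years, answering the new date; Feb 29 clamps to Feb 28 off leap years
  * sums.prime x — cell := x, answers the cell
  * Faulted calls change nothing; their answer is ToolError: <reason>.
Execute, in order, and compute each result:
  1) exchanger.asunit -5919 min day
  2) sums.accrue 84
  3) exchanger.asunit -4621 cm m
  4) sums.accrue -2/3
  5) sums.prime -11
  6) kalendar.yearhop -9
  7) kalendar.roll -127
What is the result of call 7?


Answer: 2261-10-21

Derivation:
>> exchanger.asunit(v='-5919', u_from='min', u_to='day')
<< -1973/480
>> sums.accrue(x='84')
<< 84
>> exchanger.asunit(v='-4621', u_from='cm', u_to='m')
<< -4621/100
>> sums.accrue(x='-2/3')
<< 250/3
>> sums.prime(x='-11')
<< -11
>> kalendar.yearhop(n='-9')
<< 2262-02-25
>> kalendar.roll(n='-127')
<< 2261-10-21


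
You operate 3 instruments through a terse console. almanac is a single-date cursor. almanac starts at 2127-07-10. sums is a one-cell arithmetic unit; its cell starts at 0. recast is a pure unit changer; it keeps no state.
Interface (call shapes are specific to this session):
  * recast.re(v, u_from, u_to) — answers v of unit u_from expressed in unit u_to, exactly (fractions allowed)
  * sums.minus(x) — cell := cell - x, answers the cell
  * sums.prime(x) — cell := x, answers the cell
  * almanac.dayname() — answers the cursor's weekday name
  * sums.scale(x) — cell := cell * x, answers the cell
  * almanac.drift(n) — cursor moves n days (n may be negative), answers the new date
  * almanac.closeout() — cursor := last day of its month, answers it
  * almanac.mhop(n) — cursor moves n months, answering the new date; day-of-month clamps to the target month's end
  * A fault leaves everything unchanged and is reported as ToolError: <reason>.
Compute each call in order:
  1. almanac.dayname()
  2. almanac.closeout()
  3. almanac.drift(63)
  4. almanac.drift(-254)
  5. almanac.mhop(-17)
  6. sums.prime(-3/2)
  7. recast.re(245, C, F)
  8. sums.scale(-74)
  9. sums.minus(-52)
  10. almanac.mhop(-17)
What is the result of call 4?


# 1. almanac.dayname() ~> Thursday
# 2. almanac.closeout() ~> 2127-07-31
# 3. almanac.drift(n='63') ~> 2127-10-02
# 4. almanac.drift(n='-254') ~> 2127-01-21
# 5. almanac.mhop(n='-17') ~> 2125-08-21
# 6. sums.prime(x='-3/2') ~> -3/2
# 7. recast.re(v='245', u_from='C', u_to='F') ~> 473
# 8. sums.scale(x='-74') ~> 111
# 9. sums.minus(x='-52') ~> 163
# 10. almanac.mhop(n='-17') ~> 2124-03-21

Answer: 2127-01-21


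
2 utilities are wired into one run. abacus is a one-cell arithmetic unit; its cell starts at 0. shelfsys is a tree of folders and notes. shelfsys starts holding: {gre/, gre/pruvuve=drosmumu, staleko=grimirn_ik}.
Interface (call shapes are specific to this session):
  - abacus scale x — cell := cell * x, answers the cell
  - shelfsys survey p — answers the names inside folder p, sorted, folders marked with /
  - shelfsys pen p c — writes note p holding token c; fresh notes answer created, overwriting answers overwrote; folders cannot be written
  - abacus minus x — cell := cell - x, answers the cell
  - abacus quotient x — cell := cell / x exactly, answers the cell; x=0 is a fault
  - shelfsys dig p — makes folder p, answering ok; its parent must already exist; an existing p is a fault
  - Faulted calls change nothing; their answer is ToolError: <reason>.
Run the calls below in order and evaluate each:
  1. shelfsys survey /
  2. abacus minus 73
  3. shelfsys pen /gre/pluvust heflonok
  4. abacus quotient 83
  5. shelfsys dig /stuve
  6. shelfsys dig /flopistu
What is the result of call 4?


Answer: -73/83

Derivation:
I invoke shelfsys survey using p→/, and get [gre/, staleko].
I call abacus minus using x→73, and get -73.
I try shelfsys pen using p→/gre/pluvust, c→heflonok, — result: created.
I invoke abacus quotient using x→83, giving -73/83.
I call shelfsys dig using p→/stuve, which returns ok.
Next I call shelfsys dig using p→/flopistu: ok.


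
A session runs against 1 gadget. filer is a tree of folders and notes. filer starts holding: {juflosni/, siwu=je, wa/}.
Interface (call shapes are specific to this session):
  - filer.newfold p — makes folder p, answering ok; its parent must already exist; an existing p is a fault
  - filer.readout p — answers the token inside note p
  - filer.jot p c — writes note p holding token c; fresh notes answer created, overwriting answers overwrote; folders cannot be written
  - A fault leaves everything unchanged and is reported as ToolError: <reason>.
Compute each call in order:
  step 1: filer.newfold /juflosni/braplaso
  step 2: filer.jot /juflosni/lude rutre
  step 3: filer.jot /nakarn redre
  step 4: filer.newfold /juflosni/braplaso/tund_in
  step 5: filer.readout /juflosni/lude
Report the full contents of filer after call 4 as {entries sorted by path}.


I invoke filer.newfold on p→/juflosni/braplaso, — result: ok.
I run filer.jot on p→/juflosni/lude, c→rutre, which returns created.
Then filer.jot on p→/nakarn, c→redre, which returns created.
Using filer.newfold on p→/juflosni/braplaso/tund_in, yielding ok.
I try filer.readout on p→/juflosni/lude, which returns rutre.

Answer: {juflosni/, juflosni/braplaso/, juflosni/braplaso/tund_in/, juflosni/lude=rutre, nakarn=redre, siwu=je, wa/}


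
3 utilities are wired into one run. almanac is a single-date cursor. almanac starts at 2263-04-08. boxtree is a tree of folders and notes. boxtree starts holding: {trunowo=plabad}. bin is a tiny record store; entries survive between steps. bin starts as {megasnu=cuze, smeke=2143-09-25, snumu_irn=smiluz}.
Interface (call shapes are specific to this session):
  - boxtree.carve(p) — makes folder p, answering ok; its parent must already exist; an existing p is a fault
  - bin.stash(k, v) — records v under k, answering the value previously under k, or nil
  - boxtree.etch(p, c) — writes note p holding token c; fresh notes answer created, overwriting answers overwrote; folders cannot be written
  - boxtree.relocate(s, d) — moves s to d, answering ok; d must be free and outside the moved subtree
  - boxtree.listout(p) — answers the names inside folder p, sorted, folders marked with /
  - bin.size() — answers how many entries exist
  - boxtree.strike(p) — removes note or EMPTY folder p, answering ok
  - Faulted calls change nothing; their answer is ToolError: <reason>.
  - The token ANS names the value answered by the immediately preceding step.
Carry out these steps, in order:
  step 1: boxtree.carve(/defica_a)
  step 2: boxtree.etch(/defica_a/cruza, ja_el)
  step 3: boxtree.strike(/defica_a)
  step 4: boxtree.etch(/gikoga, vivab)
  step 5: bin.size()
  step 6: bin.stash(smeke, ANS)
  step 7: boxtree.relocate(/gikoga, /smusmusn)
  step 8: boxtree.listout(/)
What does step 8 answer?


$ carve p=/defica_a
  ok
$ etch p=/defica_a/cruza c=ja_el
  created
$ strike p=/defica_a
  ToolError: not empty
$ etch p=/gikoga c=vivab
  created
$ size
  3
$ stash k=smeke v=ANS
  2143-09-25
$ relocate s=/gikoga d=/smusmusn
  ok
$ listout p=/
  [defica_a/, smusmusn, trunowo]

Answer: [defica_a/, smusmusn, trunowo]


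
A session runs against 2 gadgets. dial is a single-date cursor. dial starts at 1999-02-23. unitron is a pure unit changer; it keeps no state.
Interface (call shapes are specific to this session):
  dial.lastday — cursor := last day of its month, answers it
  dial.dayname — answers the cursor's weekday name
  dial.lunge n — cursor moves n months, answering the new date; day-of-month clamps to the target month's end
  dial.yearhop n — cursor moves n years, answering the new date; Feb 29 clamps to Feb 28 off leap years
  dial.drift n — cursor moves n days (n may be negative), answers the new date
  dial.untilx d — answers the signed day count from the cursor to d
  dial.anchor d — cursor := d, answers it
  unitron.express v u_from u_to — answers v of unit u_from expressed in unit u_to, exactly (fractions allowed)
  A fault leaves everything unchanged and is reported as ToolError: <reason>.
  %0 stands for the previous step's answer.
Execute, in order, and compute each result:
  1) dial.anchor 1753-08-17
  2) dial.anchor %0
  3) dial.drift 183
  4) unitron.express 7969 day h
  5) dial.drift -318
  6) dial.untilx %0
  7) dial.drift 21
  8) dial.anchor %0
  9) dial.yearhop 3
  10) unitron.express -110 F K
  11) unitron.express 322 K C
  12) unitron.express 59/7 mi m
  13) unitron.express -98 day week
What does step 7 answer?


Answer: 1753-04-25

Derivation:
;; dial.anchor(d=1753-08-17) -> 1753-08-17
;; dial.anchor(d=%0) -> 1753-08-17
;; dial.drift(n=183) -> 1754-02-16
;; unitron.express(v=7969, u_from=day, u_to=h) -> 191256
;; dial.drift(n=-318) -> 1753-04-04
;; dial.untilx(d=%0) -> 0
;; dial.drift(n=21) -> 1753-04-25
;; dial.anchor(d=%0) -> 1753-04-25
;; dial.yearhop(n=3) -> 1756-04-25
;; unitron.express(v=-110, u_from=F, u_to=K) -> 34967/180
;; unitron.express(v=322, u_from=K, u_to=C) -> 977/20
;; unitron.express(v=59/7, u_from=mi, u_to=m) -> 11868912/875
;; unitron.express(v=-98, u_from=day, u_to=week) -> -14


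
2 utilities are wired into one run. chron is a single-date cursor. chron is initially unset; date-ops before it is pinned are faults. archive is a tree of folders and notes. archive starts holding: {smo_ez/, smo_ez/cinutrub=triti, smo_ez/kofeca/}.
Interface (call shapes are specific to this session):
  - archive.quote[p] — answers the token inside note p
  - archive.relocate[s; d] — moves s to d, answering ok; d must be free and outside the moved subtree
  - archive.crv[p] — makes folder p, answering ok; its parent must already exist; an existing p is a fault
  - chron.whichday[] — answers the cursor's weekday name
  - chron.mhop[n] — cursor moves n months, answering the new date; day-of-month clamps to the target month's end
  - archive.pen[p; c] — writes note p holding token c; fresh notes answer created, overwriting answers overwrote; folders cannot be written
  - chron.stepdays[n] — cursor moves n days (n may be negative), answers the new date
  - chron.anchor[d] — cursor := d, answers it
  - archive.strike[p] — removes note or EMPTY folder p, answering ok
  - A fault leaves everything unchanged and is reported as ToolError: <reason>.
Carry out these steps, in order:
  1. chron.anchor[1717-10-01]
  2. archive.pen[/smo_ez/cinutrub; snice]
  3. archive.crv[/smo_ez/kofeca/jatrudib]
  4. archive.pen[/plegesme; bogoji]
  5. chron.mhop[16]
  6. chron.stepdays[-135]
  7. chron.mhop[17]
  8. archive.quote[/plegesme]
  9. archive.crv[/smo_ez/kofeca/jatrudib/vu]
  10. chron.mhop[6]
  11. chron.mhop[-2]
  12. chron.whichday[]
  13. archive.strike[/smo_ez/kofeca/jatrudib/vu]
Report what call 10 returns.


Answer: 1720-08-19

Derivation:
-> chron.anchor(d: 1717-10-01)
<- 1717-10-01
-> archive.pen(p: /smo_ez/cinutrub, c: snice)
<- overwrote
-> archive.crv(p: /smo_ez/kofeca/jatrudib)
<- ok
-> archive.pen(p: /plegesme, c: bogoji)
<- created
-> chron.mhop(n: 16)
<- 1719-02-01
-> chron.stepdays(n: -135)
<- 1718-09-19
-> chron.mhop(n: 17)
<- 1720-02-19
-> archive.quote(p: /plegesme)
<- bogoji
-> archive.crv(p: /smo_ez/kofeca/jatrudib/vu)
<- ok
-> chron.mhop(n: 6)
<- 1720-08-19
-> chron.mhop(n: -2)
<- 1720-06-19
-> chron.whichday()
<- Wednesday
-> archive.strike(p: /smo_ez/kofeca/jatrudib/vu)
<- ok


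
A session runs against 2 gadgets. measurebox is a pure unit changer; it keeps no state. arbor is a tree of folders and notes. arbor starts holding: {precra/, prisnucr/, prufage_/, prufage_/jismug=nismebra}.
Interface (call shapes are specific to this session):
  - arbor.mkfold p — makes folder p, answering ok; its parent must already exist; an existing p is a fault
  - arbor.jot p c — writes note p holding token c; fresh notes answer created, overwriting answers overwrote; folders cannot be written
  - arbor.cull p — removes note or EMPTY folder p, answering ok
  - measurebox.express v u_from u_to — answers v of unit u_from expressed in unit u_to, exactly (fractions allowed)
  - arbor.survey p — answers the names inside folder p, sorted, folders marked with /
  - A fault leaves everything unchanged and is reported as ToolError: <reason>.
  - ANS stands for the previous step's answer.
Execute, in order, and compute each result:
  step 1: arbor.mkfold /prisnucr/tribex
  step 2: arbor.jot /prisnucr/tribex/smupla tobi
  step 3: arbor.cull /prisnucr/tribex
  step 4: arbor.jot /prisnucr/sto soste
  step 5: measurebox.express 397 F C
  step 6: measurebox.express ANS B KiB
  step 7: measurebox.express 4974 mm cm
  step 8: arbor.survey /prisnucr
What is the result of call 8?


Answer: [sto, tribex/]

Derivation:
I call arbor.mkfold using p='/prisnucr/tribex', which returns ok.
I try arbor.jot using p='/prisnucr/tribex/smupla', c='tobi', and see created.
Next I call arbor.cull using p='/prisnucr/tribex', and see ToolError: not empty.
I try arbor.jot using p='/prisnucr/sto', c='soste', and see created.
Using measurebox.express using v='397', u_from='F', u_to='C', yielding 1825/9.
Using measurebox.express using v='ANS', u_from='B', u_to='KiB', yielding 1825/9216.
Next I call measurebox.express using v='4974', u_from='mm', u_to='cm', yielding 2487/5.
I invoke arbor.survey using p='/prisnucr', and observe [sto, tribex/].


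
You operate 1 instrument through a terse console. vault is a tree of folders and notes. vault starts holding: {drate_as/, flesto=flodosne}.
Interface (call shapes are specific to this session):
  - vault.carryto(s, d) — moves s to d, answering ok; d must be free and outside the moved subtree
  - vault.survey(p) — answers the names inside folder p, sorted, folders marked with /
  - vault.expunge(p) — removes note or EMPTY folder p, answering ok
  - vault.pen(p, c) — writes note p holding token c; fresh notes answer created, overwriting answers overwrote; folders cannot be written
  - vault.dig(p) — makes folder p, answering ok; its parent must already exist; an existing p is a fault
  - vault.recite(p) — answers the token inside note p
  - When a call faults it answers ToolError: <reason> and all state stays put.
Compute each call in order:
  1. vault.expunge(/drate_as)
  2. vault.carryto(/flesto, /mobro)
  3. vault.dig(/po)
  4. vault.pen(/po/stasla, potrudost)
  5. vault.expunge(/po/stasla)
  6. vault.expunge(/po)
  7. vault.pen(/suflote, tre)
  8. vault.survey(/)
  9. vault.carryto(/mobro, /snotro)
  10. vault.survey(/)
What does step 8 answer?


Answer: [mobro, suflote]

Derivation:
Using vault.expunge(p→/drate_as), yielding ok.
I invoke vault.carryto(s→/flesto, d→/mobro), and observe ok.
I use vault.dig(p→/po), and get ok.
Using vault.pen(p→/po/stasla, c→potrudost), → created.
Using vault.expunge(p→/po/stasla), and observe ok.
I invoke vault.expunge(p→/po), and see ok.
Using vault.pen(p→/suflote, c→tre): created.
I invoke vault.survey(p→/), and observe [mobro, suflote].
I invoke vault.carryto(s→/mobro, d→/snotro): ok.
Now I run vault.survey(p→/), and get [snotro, suflote].


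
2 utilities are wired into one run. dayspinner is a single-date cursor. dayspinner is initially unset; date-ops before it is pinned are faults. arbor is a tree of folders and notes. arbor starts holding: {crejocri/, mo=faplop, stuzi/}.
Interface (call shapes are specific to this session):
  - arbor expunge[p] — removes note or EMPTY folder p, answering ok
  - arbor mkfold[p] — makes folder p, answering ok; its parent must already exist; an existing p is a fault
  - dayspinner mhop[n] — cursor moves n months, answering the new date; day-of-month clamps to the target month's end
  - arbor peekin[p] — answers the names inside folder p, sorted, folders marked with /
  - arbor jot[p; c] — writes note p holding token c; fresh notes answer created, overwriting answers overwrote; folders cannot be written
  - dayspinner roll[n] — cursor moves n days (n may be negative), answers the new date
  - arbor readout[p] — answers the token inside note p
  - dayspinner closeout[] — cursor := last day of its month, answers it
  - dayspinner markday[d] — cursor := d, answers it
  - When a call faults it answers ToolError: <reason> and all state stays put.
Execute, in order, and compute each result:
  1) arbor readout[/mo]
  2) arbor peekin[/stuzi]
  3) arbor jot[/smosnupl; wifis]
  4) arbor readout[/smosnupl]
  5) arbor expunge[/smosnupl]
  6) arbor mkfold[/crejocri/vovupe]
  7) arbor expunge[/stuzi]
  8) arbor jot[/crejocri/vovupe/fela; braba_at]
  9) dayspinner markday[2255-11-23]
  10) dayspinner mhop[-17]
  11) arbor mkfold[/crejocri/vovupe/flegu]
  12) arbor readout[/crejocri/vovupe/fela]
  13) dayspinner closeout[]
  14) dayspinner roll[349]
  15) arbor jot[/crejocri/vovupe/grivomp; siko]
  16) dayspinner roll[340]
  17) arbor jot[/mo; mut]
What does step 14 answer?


I run arbor readout passing /mo, which returns faplop.
Next I call arbor peekin passing /stuzi, and observe [].
Then arbor jot passing /smosnupl, wifis: created.
Now I run arbor readout passing /smosnupl, giving wifis.
I call arbor expunge passing /smosnupl, which returns ok.
I invoke arbor mkfold passing /crejocri/vovupe, — result: ok.
I run arbor expunge passing /stuzi, and observe ok.
Invoking arbor jot passing /crejocri/vovupe/fela, braba_at, giving created.
Now I run dayspinner markday passing 2255-11-23, and get 2255-11-23.
I invoke dayspinner mhop passing -17, and get 2254-06-23.
Invoking arbor mkfold passing /crejocri/vovupe/flegu, and see ok.
Now I run arbor readout passing /crejocri/vovupe/fela, and get braba_at.
Then dayspinner closeout(): 2254-06-30.
I invoke dayspinner roll passing 349, — result: 2255-06-14.
Using arbor jot passing /crejocri/vovupe/grivomp, siko, and observe created.
I try dayspinner roll passing 340, and get 2256-05-19.
I run arbor jot passing /mo, mut, which returns overwrote.

Answer: 2255-06-14


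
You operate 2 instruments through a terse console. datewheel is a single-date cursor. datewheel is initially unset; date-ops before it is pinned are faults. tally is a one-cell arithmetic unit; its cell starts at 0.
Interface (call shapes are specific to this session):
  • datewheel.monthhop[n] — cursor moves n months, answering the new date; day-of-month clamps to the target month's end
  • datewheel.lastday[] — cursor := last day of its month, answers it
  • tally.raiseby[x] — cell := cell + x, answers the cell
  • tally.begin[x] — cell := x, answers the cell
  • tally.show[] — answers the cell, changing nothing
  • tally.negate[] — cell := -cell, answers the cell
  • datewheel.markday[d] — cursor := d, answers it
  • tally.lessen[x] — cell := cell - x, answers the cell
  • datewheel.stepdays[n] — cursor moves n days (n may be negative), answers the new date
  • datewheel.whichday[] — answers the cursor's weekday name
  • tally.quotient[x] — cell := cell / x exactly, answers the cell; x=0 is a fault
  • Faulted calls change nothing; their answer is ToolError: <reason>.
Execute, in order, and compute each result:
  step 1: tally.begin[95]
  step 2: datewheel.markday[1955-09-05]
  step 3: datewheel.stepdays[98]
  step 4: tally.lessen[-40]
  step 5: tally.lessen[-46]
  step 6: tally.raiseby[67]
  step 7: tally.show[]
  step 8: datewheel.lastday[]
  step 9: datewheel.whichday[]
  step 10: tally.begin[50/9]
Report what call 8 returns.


> tally.begin x=95
= 95
> datewheel.markday d=1955-09-05
= 1955-09-05
> datewheel.stepdays n=98
= 1955-12-12
> tally.lessen x=-40
= 135
> tally.lessen x=-46
= 181
> tally.raiseby x=67
= 248
> tally.show
= 248
> datewheel.lastday
= 1955-12-31
> datewheel.whichday
= Saturday
> tally.begin x=50/9
= 50/9

Answer: 1955-12-31


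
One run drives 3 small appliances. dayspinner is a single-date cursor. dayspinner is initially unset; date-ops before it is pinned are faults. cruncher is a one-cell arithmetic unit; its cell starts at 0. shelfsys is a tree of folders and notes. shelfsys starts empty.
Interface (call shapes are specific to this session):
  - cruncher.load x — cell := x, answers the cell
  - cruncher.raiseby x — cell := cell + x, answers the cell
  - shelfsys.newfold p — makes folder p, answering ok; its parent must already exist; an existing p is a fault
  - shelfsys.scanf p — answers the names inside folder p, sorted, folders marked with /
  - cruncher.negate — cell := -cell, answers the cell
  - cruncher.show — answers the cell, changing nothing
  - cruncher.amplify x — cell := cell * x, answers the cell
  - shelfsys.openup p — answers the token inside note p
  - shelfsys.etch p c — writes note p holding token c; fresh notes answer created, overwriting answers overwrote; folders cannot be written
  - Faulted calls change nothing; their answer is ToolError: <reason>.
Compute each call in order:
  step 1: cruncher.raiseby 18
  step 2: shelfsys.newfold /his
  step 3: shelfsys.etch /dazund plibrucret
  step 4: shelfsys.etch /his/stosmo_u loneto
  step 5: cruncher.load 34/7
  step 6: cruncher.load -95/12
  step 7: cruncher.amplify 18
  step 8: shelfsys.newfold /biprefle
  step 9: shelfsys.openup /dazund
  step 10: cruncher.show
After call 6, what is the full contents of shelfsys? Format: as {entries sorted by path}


Answer: {dazund=plibrucret, his/, his/stosmo_u=loneto}

Derivation:
Do: cruncher.raiseby[x=18]
See: 18
Do: shelfsys.newfold[p=/his]
See: ok
Do: shelfsys.etch[p=/dazund; c=plibrucret]
See: created
Do: shelfsys.etch[p=/his/stosmo_u; c=loneto]
See: created
Do: cruncher.load[x=34/7]
See: 34/7
Do: cruncher.load[x=-95/12]
See: -95/12
Do: cruncher.amplify[x=18]
See: -285/2
Do: shelfsys.newfold[p=/biprefle]
See: ok
Do: shelfsys.openup[p=/dazund]
See: plibrucret
Do: cruncher.show[]
See: -285/2


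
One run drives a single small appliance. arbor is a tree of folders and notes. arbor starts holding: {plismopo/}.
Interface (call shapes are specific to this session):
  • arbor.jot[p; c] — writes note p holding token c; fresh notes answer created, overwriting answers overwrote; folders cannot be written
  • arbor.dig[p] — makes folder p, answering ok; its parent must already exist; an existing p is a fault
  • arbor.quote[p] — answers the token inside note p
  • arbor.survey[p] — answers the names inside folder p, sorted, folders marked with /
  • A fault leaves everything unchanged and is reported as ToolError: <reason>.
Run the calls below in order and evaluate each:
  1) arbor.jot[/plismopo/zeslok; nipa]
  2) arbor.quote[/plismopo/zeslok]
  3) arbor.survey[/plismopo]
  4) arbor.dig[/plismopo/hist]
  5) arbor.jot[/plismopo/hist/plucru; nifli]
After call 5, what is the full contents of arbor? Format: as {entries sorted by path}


I try arbor.jot(p=/plismopo/zeslok, c=nipa), giving created.
Now I run arbor.quote(p=/plismopo/zeslok), — result: nipa.
I use arbor.survey(p=/plismopo), which returns [zeslok].
Then arbor.dig(p=/plismopo/hist), which returns ok.
I try arbor.jot(p=/plismopo/hist/plucru, c=nifli): created.

Answer: {plismopo/, plismopo/hist/, plismopo/hist/plucru=nifli, plismopo/zeslok=nipa}


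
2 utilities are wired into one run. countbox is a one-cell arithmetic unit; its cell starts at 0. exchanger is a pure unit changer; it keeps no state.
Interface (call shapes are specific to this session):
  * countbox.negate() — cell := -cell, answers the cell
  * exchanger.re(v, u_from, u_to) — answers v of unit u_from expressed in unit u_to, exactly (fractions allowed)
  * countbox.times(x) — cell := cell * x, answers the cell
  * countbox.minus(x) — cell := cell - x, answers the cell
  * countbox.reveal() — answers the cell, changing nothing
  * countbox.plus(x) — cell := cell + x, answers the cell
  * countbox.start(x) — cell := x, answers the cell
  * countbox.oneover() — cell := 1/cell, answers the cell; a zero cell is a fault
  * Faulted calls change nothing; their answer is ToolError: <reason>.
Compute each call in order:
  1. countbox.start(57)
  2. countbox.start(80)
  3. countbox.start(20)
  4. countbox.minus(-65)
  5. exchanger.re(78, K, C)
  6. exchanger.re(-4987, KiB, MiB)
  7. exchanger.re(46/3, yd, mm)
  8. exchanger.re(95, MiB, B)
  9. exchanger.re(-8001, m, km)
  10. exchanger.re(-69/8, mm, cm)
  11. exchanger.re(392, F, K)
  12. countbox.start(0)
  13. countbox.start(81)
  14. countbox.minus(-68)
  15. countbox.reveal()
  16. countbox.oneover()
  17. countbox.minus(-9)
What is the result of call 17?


Step: start[x=57]
Result: 57
Step: start[x=80]
Result: 80
Step: start[x=20]
Result: 20
Step: minus[x=-65]
Result: 85
Step: re[v=78; u_from=K; u_to=C]
Result: -3903/20
Step: re[v=-4987; u_from=KiB; u_to=MiB]
Result: -4987/1024
Step: re[v=46/3; u_from=yd; u_to=mm]
Result: 70104/5
Step: re[v=95; u_from=MiB; u_to=B]
Result: 99614720
Step: re[v=-8001; u_from=m; u_to=km]
Result: -8001/1000
Step: re[v=-69/8; u_from=mm; u_to=cm]
Result: -69/80
Step: re[v=392; u_from=F; u_to=K]
Result: 9463/20
Step: start[x=0]
Result: 0
Step: start[x=81]
Result: 81
Step: minus[x=-68]
Result: 149
Step: reveal[]
Result: 149
Step: oneover[]
Result: 1/149
Step: minus[x=-9]
Result: 1342/149

Answer: 1342/149


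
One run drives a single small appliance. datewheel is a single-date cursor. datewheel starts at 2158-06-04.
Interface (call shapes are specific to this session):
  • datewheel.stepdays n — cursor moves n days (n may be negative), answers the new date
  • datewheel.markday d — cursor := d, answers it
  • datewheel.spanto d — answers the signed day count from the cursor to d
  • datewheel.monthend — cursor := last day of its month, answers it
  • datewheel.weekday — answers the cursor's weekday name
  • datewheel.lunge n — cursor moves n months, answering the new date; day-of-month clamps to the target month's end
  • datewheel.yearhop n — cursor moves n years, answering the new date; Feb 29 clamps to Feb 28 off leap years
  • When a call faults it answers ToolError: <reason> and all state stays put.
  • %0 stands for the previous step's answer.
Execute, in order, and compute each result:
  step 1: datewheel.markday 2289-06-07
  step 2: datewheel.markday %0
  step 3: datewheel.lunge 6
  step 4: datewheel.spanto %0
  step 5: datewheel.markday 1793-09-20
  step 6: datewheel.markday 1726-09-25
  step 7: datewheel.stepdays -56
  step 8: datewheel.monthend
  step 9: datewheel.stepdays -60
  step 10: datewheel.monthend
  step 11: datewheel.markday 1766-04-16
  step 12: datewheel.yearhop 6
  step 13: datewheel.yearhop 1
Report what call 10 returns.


-> markday(d→2289-06-07)
<- 2289-06-07
-> markday(d→%0)
<- 2289-06-07
-> lunge(n→6)
<- 2289-12-07
-> spanto(d→%0)
<- 0
-> markday(d→1793-09-20)
<- 1793-09-20
-> markday(d→1726-09-25)
<- 1726-09-25
-> stepdays(n→-56)
<- 1726-07-31
-> monthend()
<- 1726-07-31
-> stepdays(n→-60)
<- 1726-06-01
-> monthend()
<- 1726-06-30
-> markday(d→1766-04-16)
<- 1766-04-16
-> yearhop(n→6)
<- 1772-04-16
-> yearhop(n→1)
<- 1773-04-16

Answer: 1726-06-30


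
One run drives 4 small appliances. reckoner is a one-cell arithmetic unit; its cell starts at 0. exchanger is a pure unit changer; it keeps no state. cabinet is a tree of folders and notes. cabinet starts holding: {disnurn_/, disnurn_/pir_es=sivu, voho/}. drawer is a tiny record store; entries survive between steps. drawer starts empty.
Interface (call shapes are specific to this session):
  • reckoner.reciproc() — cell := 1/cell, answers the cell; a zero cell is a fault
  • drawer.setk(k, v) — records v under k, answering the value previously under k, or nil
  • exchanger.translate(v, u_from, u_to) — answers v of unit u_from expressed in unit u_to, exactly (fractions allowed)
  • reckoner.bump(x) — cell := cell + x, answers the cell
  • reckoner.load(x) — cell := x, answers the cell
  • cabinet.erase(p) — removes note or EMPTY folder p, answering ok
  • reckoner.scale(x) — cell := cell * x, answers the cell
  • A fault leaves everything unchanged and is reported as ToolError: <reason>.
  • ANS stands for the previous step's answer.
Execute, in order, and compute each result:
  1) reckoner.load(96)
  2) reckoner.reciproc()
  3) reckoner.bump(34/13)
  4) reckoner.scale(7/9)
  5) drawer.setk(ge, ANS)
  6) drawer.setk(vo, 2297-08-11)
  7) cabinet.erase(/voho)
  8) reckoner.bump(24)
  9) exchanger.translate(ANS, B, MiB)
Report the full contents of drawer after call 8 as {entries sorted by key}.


Answer: {ge=22939/11232, vo=2297-08-11}

Derivation:
Invoking reckoner.load using x→96: 96.
I use reckoner.reciproc(), yielding 1/96.
I use reckoner.bump using x→34/13, yielding 3277/1248.
I use reckoner.scale using x→7/9, which returns 22939/11232.
I use drawer.setk using k→ge, v→ANS, giving nil.
Using drawer.setk using k→vo, v→2297-08-11, and see nil.
Invoking cabinet.erase using p→/voho, which returns ok.
Next I call reckoner.bump using x→24, and get 292507/11232.
Calling exchanger.translate using v→ANS, u_from→B, u_to→MiB, yielding 292507/11777605632.


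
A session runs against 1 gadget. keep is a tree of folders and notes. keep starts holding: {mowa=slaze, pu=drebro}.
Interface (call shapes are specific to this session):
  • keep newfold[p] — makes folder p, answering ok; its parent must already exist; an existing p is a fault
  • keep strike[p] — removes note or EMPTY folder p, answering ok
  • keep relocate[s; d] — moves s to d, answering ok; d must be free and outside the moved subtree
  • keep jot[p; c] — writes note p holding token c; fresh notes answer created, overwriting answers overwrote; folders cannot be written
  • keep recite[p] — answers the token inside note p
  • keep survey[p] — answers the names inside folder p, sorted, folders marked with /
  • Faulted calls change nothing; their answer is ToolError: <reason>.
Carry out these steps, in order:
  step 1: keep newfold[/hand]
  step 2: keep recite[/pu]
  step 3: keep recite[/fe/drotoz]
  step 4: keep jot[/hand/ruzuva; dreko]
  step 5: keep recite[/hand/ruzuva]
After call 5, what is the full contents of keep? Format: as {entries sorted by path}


I run keep newfold using p='/hand', → ok.
I call keep recite using p='/pu', which returns drebro.
Invoking keep recite using p='/fe/drotoz', and observe ToolError: not found.
Next I call keep jot using p='/hand/ruzuva', c='dreko', yielding created.
Calling keep recite using p='/hand/ruzuva', → dreko.

Answer: {hand/, hand/ruzuva=dreko, mowa=slaze, pu=drebro}
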